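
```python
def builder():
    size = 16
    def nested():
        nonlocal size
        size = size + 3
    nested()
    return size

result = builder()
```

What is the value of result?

Step 1: builder() sets size = 16.
Step 2: nested() uses nonlocal to modify size in builder's scope: size = 16 + 3 = 19.
Step 3: builder() returns the modified size = 19

The answer is 19.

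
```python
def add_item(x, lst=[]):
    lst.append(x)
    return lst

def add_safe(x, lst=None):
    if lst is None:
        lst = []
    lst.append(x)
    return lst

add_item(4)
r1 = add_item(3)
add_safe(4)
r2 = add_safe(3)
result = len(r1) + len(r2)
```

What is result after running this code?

Step 1: add_item shares mutable default: after 2 calls, lst = [4, 3], len = 2.
Step 2: add_safe creates fresh list each time: r2 = [3], len = 1.
Step 3: result = 2 + 1 = 3

The answer is 3.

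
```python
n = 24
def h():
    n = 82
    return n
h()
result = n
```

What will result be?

Step 1: n = 24 globally.
Step 2: h() creates a LOCAL n = 82 (no global keyword!).
Step 3: The global n is unchanged. result = 24

The answer is 24.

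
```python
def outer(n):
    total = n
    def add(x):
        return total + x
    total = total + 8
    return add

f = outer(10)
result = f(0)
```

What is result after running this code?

Step 1: outer(10) sets total = 10, then total = 10 + 8 = 18.
Step 2: Closures capture by reference, so add sees total = 18.
Step 3: f(0) returns 18 + 0 = 18

The answer is 18.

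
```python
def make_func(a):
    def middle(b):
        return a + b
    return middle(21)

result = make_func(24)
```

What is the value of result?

Step 1: make_func(24) passes a = 24.
Step 2: middle(21) has b = 21, reads a = 24 from enclosing.
Step 3: result = 24 + 21 = 45

The answer is 45.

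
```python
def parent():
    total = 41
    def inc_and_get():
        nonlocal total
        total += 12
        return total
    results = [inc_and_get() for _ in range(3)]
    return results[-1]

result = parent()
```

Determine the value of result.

Step 1: total = 41.
Step 2: Three calls to inc_and_get(), each adding 12.
Step 3: Last value = 41 + 12 * 3 = 77

The answer is 77.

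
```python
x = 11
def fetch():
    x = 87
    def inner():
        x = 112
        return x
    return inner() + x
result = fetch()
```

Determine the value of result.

Step 1: fetch() has local x = 87. inner() has local x = 112.
Step 2: inner() returns its local x = 112.
Step 3: fetch() returns 112 + its own x (87) = 199

The answer is 199.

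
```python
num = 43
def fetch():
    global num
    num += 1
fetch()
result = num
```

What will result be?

Step 1: num = 43 globally.
Step 2: fetch() modifies global num: num += 1 = 44.
Step 3: result = 44

The answer is 44.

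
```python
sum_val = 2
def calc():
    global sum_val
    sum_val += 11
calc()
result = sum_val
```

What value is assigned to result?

Step 1: sum_val = 2 globally.
Step 2: calc() modifies global sum_val: sum_val += 11 = 13.
Step 3: result = 13

The answer is 13.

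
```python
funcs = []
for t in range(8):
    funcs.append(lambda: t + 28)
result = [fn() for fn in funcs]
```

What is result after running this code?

Step 1: All lambdas capture t by reference. After the loop, t = 7.
Step 2: Each call returns 7 + 28 = 35.
Step 3: result = [35, 35, 35, 35, 35, 35, 35, 35]

The answer is [35, 35, 35, 35, 35, 35, 35, 35].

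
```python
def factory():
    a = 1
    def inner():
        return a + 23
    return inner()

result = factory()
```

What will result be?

Step 1: factory() defines a = 1.
Step 2: inner() reads a = 1 from enclosing scope, returns 1 + 23 = 24.
Step 3: result = 24

The answer is 24.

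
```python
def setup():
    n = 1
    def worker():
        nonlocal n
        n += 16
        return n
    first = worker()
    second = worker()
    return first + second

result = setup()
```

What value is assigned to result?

Step 1: n starts at 1.
Step 2: First call: n = 1 + 16 = 17, returns 17.
Step 3: Second call: n = 17 + 16 = 33, returns 33.
Step 4: result = 17 + 33 = 50

The answer is 50.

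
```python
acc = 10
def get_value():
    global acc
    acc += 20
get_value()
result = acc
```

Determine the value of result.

Step 1: acc = 10 globally.
Step 2: get_value() modifies global acc: acc += 20 = 30.
Step 3: result = 30

The answer is 30.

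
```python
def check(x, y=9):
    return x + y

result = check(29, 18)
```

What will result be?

Step 1: check(29, 18) overrides default y with 18.
Step 2: Returns 29 + 18 = 47.
Step 3: result = 47

The answer is 47.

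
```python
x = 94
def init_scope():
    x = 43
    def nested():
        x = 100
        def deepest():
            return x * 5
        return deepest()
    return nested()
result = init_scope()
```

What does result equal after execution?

Step 1: deepest() looks up x through LEGB: not local, finds x = 100 in enclosing nested().
Step 2: Returns 100 * 5 = 500.
Step 3: result = 500

The answer is 500.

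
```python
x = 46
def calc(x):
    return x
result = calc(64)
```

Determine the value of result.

Step 1: Global x = 46.
Step 2: calc(64) takes parameter x = 64, which shadows the global.
Step 3: result = 64

The answer is 64.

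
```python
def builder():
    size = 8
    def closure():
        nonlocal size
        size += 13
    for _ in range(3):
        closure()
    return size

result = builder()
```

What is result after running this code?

Step 1: size = 8.
Step 2: closure() is called 3 times in a loop, each adding 13 via nonlocal.
Step 3: size = 8 + 13 * 3 = 47

The answer is 47.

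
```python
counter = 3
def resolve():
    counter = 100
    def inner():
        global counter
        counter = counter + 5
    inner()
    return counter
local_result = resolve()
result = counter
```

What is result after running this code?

Step 1: Global counter = 3. resolve() creates local counter = 100.
Step 2: inner() declares global counter and adds 5: global counter = 3 + 5 = 8.
Step 3: resolve() returns its local counter = 100 (unaffected by inner).
Step 4: result = global counter = 8

The answer is 8.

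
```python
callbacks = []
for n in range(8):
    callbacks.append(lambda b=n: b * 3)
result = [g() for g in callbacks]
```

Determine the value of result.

Step 1: Default arg b=n captures n at each iteration.
Step 2: callbacks[k] has b defaulting to k, returns k * 3.
Step 3: result = [0, 3, 6, 9, 12, 15, 18, 21]

The answer is [0, 3, 6, 9, 12, 15, 18, 21].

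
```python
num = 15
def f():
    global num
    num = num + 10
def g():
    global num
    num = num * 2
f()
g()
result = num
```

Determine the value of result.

Step 1: num = 15.
Step 2: f() adds 10: num = 15 + 10 = 25.
Step 3: g() doubles: num = 25 * 2 = 50.
Step 4: result = 50

The answer is 50.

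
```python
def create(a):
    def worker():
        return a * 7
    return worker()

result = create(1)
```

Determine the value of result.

Step 1: create(1) binds parameter a = 1.
Step 2: worker() accesses a = 1 from enclosing scope.
Step 3: result = 1 * 7 = 7

The answer is 7.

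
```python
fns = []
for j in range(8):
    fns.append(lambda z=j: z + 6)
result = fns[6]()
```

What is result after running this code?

Step 1: Default argument z=j captures j's value at definition time.
Step 2: fns[6] was defined when j = 6, so z defaults to 6.
Step 3: result = 6 + 6 = 12 (default arg fixes the late binding issue)

The answer is 12.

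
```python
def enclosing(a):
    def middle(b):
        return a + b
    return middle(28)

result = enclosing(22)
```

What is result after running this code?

Step 1: enclosing(22) passes a = 22.
Step 2: middle(28) has b = 28, reads a = 22 from enclosing.
Step 3: result = 22 + 28 = 50

The answer is 50.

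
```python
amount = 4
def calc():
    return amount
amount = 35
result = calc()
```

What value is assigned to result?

Step 1: amount is first set to 4, then reassigned to 35.
Step 2: calc() is called after the reassignment, so it looks up the current global amount = 35.
Step 3: result = 35

The answer is 35.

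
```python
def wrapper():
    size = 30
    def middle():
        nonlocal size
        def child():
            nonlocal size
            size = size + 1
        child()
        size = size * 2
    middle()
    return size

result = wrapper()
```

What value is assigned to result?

Step 1: size = 30.
Step 2: child() adds 1: size = 30 + 1 = 31.
Step 3: middle() doubles: size = 31 * 2 = 62.
Step 4: result = 62

The answer is 62.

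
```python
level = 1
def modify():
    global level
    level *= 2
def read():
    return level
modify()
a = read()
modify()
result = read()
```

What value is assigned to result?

Step 1: level = 1.
Step 2: First modify(): level = 1 * 2 = 2.
Step 3: Second modify(): level = 2 * 2 = 4.
Step 4: read() returns 4

The answer is 4.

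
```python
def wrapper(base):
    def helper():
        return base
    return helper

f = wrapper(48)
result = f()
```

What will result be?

Step 1: wrapper(48) creates closure capturing base = 48.
Step 2: f() returns the captured base = 48.
Step 3: result = 48

The answer is 48.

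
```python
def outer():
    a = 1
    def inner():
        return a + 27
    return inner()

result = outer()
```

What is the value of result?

Step 1: outer() defines a = 1.
Step 2: inner() reads a = 1 from enclosing scope, returns 1 + 27 = 28.
Step 3: result = 28

The answer is 28.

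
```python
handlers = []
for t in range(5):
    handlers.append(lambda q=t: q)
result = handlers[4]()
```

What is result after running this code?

Step 1: Default argument q=t captures t's value at each iteration.
Step 2: handlers[4] captured q = 4 when t was 4.
Step 3: result = 4

The answer is 4.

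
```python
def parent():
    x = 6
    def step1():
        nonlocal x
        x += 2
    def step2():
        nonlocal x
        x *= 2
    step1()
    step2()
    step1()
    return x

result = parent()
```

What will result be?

Step 1: x = 6.
Step 2: step1(): x = 6 + 2 = 8.
Step 3: step2(): x = 8 * 2 = 16.
Step 4: step1(): x = 16 + 2 = 18. result = 18

The answer is 18.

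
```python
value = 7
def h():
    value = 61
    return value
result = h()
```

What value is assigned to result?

Step 1: Global value = 7.
Step 2: h() creates local value = 61, shadowing the global.
Step 3: Returns local value = 61. result = 61

The answer is 61.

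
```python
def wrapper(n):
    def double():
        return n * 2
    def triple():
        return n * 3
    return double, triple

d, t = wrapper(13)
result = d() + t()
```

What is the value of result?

Step 1: Both closures capture the same n = 13.
Step 2: d() = 13 * 2 = 26, t() = 13 * 3 = 39.
Step 3: result = 26 + 39 = 65

The answer is 65.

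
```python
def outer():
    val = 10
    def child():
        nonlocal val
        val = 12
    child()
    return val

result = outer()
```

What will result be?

Step 1: outer() sets val = 10.
Step 2: child() uses nonlocal to reassign val = 12.
Step 3: result = 12

The answer is 12.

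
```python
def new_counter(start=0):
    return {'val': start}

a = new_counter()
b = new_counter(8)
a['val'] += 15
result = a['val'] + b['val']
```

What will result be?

Step 1: new_counter() returns a new dict each call (immutable default 0).
Step 2: a = {'val': 0}, b = {'val': 8}.
Step 3: a['val'] += 15 = 15. result = 15 + 8 = 23

The answer is 23.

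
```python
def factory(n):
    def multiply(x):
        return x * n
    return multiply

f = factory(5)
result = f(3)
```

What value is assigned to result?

Step 1: factory(5) returns multiply closure with n = 5.
Step 2: f(3) computes 3 * 5 = 15.
Step 3: result = 15

The answer is 15.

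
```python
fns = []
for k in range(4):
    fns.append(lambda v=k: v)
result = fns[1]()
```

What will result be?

Step 1: Default argument v=k captures k's value at each iteration.
Step 2: fns[1] captured v = 1 when k was 1.
Step 3: result = 1

The answer is 1.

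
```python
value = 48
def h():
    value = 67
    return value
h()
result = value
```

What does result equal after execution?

Step 1: Global value = 48.
Step 2: h() creates local value = 67 (shadow, not modification).
Step 3: After h() returns, global value is unchanged. result = 48

The answer is 48.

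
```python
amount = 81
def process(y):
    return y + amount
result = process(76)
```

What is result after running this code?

Step 1: amount = 81 is defined globally.
Step 2: process(76) uses parameter y = 76 and looks up amount from global scope = 81.
Step 3: result = 76 + 81 = 157

The answer is 157.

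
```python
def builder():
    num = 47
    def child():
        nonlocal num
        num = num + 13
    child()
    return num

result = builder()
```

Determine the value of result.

Step 1: builder() sets num = 47.
Step 2: child() uses nonlocal to modify num in builder's scope: num = 47 + 13 = 60.
Step 3: builder() returns the modified num = 60

The answer is 60.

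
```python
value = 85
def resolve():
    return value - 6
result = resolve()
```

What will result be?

Step 1: value = 85 is defined globally.
Step 2: resolve() looks up value from global scope = 85, then computes 85 - 6 = 79.
Step 3: result = 79

The answer is 79.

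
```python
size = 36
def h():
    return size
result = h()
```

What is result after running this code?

Step 1: size = 36 is defined in the global scope.
Step 2: h() looks up size. No local size exists, so Python checks the global scope via LEGB rule and finds size = 36.
Step 3: result = 36

The answer is 36.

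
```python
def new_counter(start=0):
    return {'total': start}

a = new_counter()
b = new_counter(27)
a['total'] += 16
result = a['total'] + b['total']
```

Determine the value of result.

Step 1: new_counter() returns a new dict each call (immutable default 0).
Step 2: a = {'total': 0}, b = {'total': 27}.
Step 3: a['total'] += 16 = 16. result = 16 + 27 = 43

The answer is 43.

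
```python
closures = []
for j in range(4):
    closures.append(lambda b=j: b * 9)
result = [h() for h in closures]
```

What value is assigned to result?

Step 1: Default arg b=j captures j at each iteration.
Step 2: closures[k] has b defaulting to k, returns k * 9.
Step 3: result = [0, 9, 18, 27]

The answer is [0, 9, 18, 27].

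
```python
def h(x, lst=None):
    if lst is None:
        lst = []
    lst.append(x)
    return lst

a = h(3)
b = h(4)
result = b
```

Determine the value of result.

Step 1: None default with guard creates a NEW list each call.
Step 2: a = [3] (fresh list). b = [4] (another fresh list).
Step 3: result = [4] (this is the fix for mutable default)

The answer is [4].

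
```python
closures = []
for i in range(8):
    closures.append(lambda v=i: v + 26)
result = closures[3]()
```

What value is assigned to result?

Step 1: Default argument v=i captures i's value at definition time.
Step 2: closures[3] was defined when i = 3, so v defaults to 3.
Step 3: result = 3 + 26 = 29 (default arg fixes the late binding issue)

The answer is 29.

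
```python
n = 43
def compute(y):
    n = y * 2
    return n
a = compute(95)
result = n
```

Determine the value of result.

Step 1: Global n = 43.
Step 2: compute(95) creates local n = 95 * 2 = 190.
Step 3: Global n unchanged because no global keyword. result = 43

The answer is 43.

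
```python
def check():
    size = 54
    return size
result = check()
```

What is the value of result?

Step 1: check() defines size = 54 in its local scope.
Step 2: return size finds the local variable size = 54.
Step 3: result = 54

The answer is 54.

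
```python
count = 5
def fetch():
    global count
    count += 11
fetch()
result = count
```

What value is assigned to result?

Step 1: count = 5 globally.
Step 2: fetch() modifies global count: count += 11 = 16.
Step 3: result = 16

The answer is 16.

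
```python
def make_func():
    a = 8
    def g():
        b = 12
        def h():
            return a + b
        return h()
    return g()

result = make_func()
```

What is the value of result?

Step 1: make_func() defines a = 8. g() defines b = 12.
Step 2: h() accesses both from enclosing scopes: a = 8, b = 12.
Step 3: result = 8 + 12 = 20

The answer is 20.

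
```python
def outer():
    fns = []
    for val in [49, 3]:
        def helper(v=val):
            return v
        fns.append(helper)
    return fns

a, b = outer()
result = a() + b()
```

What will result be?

Step 1: Default argument v=val captures val at each iteration.
Step 2: a() returns 49 (captured at first iteration), b() returns 3 (captured at second).
Step 3: result = 49 + 3 = 52

The answer is 52.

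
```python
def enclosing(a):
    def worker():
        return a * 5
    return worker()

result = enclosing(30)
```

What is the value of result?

Step 1: enclosing(30) binds parameter a = 30.
Step 2: worker() accesses a = 30 from enclosing scope.
Step 3: result = 30 * 5 = 150

The answer is 150.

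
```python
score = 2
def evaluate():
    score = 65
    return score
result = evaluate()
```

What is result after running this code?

Step 1: Global score = 2.
Step 2: evaluate() creates local score = 65, shadowing the global.
Step 3: Returns local score = 65. result = 65

The answer is 65.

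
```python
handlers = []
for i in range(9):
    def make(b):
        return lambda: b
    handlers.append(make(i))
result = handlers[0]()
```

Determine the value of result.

Step 1: make(i) creates a new scope capturing b = i at call time.
Step 2: handlers[0] = make(0), so its lambda captures b = 0.
Step 3: result = 0 (closure factory fixes late binding)

The answer is 0.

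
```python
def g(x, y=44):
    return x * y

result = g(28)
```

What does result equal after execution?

Step 1: g(28) uses default y = 44.
Step 2: Returns 28 * 44 = 1232.
Step 3: result = 1232

The answer is 1232.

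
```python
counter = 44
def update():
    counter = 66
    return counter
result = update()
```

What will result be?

Step 1: Global counter = 44.
Step 2: update() creates local counter = 66, shadowing the global.
Step 3: Returns local counter = 66. result = 66

The answer is 66.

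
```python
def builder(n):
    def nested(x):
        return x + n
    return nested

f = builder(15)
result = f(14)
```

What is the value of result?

Step 1: builder(15) creates a closure that captures n = 15.
Step 2: f(14) calls the closure with x = 14, returning 14 + 15 = 29.
Step 3: result = 29

The answer is 29.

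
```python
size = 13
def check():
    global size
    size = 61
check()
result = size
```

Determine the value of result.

Step 1: size = 13 globally.
Step 2: check() declares global size and sets it to 61.
Step 3: After check(), global size = 61. result = 61

The answer is 61.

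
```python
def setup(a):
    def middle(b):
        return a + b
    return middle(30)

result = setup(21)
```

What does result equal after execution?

Step 1: setup(21) passes a = 21.
Step 2: middle(30) has b = 30, reads a = 21 from enclosing.
Step 3: result = 21 + 30 = 51

The answer is 51.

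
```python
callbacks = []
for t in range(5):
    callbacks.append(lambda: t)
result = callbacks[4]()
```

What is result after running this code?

Step 1: The loop creates 5 lambdas, all referencing the same variable t.
Step 2: After the loop, t = 4 (final value).
Step 3: callbacks[4]() looks up t at call time and finds 4. This is the late binding gotcha. result = 4

The answer is 4.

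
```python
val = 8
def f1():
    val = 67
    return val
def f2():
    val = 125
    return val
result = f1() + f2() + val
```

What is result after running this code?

Step 1: Each function shadows global val with its own local.
Step 2: f1() returns 67, f2() returns 125.
Step 3: Global val = 8 is unchanged. result = 67 + 125 + 8 = 200

The answer is 200.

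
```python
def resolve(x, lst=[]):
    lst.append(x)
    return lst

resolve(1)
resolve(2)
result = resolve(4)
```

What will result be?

Step 1: Mutable default argument gotcha! The list [] is created once.
Step 2: Each call appends to the SAME list: [1], [1, 2], [1, 2, 4].
Step 3: result = [1, 2, 4]

The answer is [1, 2, 4].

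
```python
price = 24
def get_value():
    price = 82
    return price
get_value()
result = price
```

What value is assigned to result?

Step 1: price = 24 globally.
Step 2: get_value() creates a LOCAL price = 82 (no global keyword!).
Step 3: The global price is unchanged. result = 24

The answer is 24.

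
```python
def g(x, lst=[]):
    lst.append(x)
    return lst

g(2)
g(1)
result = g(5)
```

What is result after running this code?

Step 1: Mutable default argument gotcha! The list [] is created once.
Step 2: Each call appends to the SAME list: [2], [2, 1], [2, 1, 5].
Step 3: result = [2, 1, 5]

The answer is [2, 1, 5].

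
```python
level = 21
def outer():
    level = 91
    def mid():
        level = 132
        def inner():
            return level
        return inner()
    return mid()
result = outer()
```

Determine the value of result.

Step 1: Three levels of shadowing: global 21, outer 91, mid 132.
Step 2: inner() finds level = 132 in enclosing mid() scope.
Step 3: result = 132

The answer is 132.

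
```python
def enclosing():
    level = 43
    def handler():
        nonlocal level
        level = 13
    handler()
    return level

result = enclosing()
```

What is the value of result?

Step 1: enclosing() sets level = 43.
Step 2: handler() uses nonlocal to reassign level = 13.
Step 3: result = 13

The answer is 13.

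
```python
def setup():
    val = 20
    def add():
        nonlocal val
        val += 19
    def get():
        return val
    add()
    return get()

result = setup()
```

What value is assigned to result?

Step 1: val = 20. add() modifies it via nonlocal, get() reads it.
Step 2: add() makes val = 20 + 19 = 39.
Step 3: get() returns 39. result = 39

The answer is 39.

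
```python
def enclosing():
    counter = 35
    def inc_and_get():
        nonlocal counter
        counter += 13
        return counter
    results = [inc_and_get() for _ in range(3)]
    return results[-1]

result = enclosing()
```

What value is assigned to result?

Step 1: counter = 35.
Step 2: Three calls to inc_and_get(), each adding 13.
Step 3: Last value = 35 + 13 * 3 = 74

The answer is 74.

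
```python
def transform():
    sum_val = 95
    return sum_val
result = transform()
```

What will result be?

Step 1: transform() defines sum_val = 95 in its local scope.
Step 2: return sum_val finds the local variable sum_val = 95.
Step 3: result = 95

The answer is 95.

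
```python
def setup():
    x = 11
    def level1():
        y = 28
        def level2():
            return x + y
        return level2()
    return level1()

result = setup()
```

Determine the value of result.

Step 1: x = 11 in setup. y = 28 in level1.
Step 2: level2() reads x = 11 and y = 28 from enclosing scopes.
Step 3: result = 11 + 28 = 39

The answer is 39.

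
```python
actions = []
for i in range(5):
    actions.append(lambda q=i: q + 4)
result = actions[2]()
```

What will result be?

Step 1: Default argument q=i captures i's value at definition time.
Step 2: actions[2] was defined when i = 2, so q defaults to 2.
Step 3: result = 2 + 4 = 6 (default arg fixes the late binding issue)

The answer is 6.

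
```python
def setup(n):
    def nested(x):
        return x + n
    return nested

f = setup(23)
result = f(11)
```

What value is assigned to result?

Step 1: setup(23) creates a closure that captures n = 23.
Step 2: f(11) calls the closure with x = 11, returning 11 + 23 = 34.
Step 3: result = 34

The answer is 34.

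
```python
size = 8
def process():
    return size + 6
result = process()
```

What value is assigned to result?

Step 1: size = 8 is defined globally.
Step 2: process() looks up size from global scope = 8, then computes 8 + 6 = 14.
Step 3: result = 14

The answer is 14.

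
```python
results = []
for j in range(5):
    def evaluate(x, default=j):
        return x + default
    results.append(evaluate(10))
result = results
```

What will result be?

Step 1: Default argument default=j is evaluated at function definition time.
Step 2: Each iteration creates evaluate with default = current j value.
Step 3: evaluate(10) returns 10 + default. results = [10, 11, 12, 13, 14]

The answer is [10, 11, 12, 13, 14].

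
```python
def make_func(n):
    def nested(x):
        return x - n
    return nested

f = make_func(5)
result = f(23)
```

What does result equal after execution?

Step 1: make_func(5) creates a closure capturing n = 5.
Step 2: f(23) computes 23 - 5 = 18.
Step 3: result = 18

The answer is 18.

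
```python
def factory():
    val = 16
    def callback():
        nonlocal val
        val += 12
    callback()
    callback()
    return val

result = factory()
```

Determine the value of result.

Step 1: val starts at 16.
Step 2: callback() is called 2 times, each adding 12.
Step 3: val = 16 + 12 * 2 = 40

The answer is 40.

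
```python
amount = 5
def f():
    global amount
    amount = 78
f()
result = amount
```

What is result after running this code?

Step 1: amount = 5 globally.
Step 2: f() declares global amount and sets it to 78.
Step 3: After f(), global amount = 78. result = 78

The answer is 78.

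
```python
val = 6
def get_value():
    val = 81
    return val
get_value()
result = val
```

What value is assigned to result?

Step 1: Global val = 6.
Step 2: get_value() creates local val = 81 (shadow, not modification).
Step 3: After get_value() returns, global val is unchanged. result = 6

The answer is 6.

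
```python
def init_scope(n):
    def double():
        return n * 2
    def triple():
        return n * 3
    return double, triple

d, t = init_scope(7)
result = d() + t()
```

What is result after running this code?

Step 1: Both closures capture the same n = 7.
Step 2: d() = 7 * 2 = 14, t() = 7 * 3 = 21.
Step 3: result = 14 + 21 = 35

The answer is 35.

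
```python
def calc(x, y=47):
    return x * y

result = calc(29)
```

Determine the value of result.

Step 1: calc(29) uses default y = 47.
Step 2: Returns 29 * 47 = 1363.
Step 3: result = 1363

The answer is 1363.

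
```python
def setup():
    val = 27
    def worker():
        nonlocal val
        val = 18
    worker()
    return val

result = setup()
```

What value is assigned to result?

Step 1: setup() sets val = 27.
Step 2: worker() uses nonlocal to reassign val = 18.
Step 3: result = 18

The answer is 18.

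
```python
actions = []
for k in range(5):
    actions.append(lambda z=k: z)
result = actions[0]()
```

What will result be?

Step 1: Default argument z=k captures k's value at each iteration.
Step 2: actions[0] captured z = 0 when k was 0.
Step 3: result = 0

The answer is 0.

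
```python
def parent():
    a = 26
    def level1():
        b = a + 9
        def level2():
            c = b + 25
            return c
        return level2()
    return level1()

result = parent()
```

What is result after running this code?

Step 1: a = 26. b = a + 9 = 35.
Step 2: c = b + 25 = 35 + 25 = 60.
Step 3: result = 60

The answer is 60.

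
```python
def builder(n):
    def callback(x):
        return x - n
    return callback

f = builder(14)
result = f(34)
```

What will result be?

Step 1: builder(14) creates a closure capturing n = 14.
Step 2: f(34) computes 34 - 14 = 20.
Step 3: result = 20

The answer is 20.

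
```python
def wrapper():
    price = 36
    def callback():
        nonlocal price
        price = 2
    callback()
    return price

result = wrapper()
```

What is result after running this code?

Step 1: wrapper() sets price = 36.
Step 2: callback() uses nonlocal to reassign price = 2.
Step 3: result = 2

The answer is 2.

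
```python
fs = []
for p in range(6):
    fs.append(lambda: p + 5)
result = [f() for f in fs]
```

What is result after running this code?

Step 1: All lambdas capture p by reference. After the loop, p = 5.
Step 2: Each call returns 5 + 5 = 10.
Step 3: result = [10, 10, 10, 10, 10, 10]

The answer is [10, 10, 10, 10, 10, 10].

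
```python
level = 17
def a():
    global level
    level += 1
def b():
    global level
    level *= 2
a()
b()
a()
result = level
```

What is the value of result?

Step 1: level = 17.
Step 2: a(): level = 17 + 1 = 18.
Step 3: b(): level = 18 * 2 = 36.
Step 4: a(): level = 36 + 1 = 37

The answer is 37.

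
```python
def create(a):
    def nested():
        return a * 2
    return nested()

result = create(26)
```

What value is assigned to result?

Step 1: create(26) binds parameter a = 26.
Step 2: nested() accesses a = 26 from enclosing scope.
Step 3: result = 26 * 2 = 52

The answer is 52.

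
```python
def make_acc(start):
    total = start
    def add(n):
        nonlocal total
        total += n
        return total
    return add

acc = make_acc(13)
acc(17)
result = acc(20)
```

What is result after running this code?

Step 1: make_acc(13) creates closure with total = 13.
Step 2: First acc(17): total = 13 + 17 = 30.
Step 3: Second acc(20): total = 30 + 20 = 50. result = 50

The answer is 50.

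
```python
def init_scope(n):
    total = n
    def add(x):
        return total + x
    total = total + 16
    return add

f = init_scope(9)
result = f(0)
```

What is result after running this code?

Step 1: init_scope(9) sets total = 9, then total = 9 + 16 = 25.
Step 2: Closures capture by reference, so add sees total = 25.
Step 3: f(0) returns 25 + 0 = 25

The answer is 25.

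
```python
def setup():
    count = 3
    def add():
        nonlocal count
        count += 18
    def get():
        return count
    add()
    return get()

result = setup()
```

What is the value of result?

Step 1: count = 3. add() modifies it via nonlocal, get() reads it.
Step 2: add() makes count = 3 + 18 = 21.
Step 3: get() returns 21. result = 21

The answer is 21.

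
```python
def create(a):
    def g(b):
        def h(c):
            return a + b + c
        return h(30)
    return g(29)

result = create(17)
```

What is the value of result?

Step 1: a = 17, b = 29, c = 30 across three nested scopes.
Step 2: h() accesses all three via LEGB rule.
Step 3: result = 17 + 29 + 30 = 76

The answer is 76.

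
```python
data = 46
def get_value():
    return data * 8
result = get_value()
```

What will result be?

Step 1: data = 46 is defined globally.
Step 2: get_value() looks up data from global scope = 46, then computes 46 * 8 = 368.
Step 3: result = 368

The answer is 368.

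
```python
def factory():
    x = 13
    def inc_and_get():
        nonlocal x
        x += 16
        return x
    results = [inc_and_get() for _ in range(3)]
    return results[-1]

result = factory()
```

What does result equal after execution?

Step 1: x = 13.
Step 2: Three calls to inc_and_get(), each adding 16.
Step 3: Last value = 13 + 16 * 3 = 61

The answer is 61.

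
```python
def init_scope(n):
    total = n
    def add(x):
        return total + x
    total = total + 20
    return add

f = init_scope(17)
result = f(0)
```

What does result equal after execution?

Step 1: init_scope(17) sets total = 17, then total = 17 + 20 = 37.
Step 2: Closures capture by reference, so add sees total = 37.
Step 3: f(0) returns 37 + 0 = 37

The answer is 37.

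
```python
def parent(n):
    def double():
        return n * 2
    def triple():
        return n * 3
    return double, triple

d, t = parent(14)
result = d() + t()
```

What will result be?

Step 1: Both closures capture the same n = 14.
Step 2: d() = 14 * 2 = 28, t() = 14 * 3 = 42.
Step 3: result = 28 + 42 = 70

The answer is 70.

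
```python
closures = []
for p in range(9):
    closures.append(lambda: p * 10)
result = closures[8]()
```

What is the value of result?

Step 1: All lambdas reference the same variable p (late binding).
Step 2: After the loop, p = 8. Every lambda returns p * 10.
Step 3: closures[8]() = 8 * 10 = 80

The answer is 80.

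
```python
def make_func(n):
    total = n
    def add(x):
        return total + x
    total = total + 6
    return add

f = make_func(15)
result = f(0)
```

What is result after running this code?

Step 1: make_func(15) sets total = 15, then total = 15 + 6 = 21.
Step 2: Closures capture by reference, so add sees total = 21.
Step 3: f(0) returns 21 + 0 = 21

The answer is 21.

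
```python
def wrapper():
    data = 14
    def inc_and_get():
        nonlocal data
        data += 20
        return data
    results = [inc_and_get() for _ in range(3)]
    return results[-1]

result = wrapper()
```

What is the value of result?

Step 1: data = 14.
Step 2: Three calls to inc_and_get(), each adding 20.
Step 3: Last value = 14 + 20 * 3 = 74

The answer is 74.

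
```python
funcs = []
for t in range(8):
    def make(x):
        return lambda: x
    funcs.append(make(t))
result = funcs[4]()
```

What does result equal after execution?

Step 1: make(t) creates a new scope capturing x = t at call time.
Step 2: funcs[4] = make(4), so its lambda captures x = 4.
Step 3: result = 4 (closure factory fixes late binding)

The answer is 4.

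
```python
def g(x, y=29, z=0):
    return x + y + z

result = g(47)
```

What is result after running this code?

Step 1: g(47) uses defaults y = 29, z = 0.
Step 2: Returns 47 + 29 + 0 = 76.
Step 3: result = 76

The answer is 76.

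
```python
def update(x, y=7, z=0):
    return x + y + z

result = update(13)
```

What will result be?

Step 1: update(13) uses defaults y = 7, z = 0.
Step 2: Returns 13 + 7 + 0 = 20.
Step 3: result = 20

The answer is 20.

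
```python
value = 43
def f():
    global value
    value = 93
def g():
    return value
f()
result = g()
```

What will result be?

Step 1: value = 43.
Step 2: f() sets global value = 93.
Step 3: g() reads global value = 93. result = 93

The answer is 93.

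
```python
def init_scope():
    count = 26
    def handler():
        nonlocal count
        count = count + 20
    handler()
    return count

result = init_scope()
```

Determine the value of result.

Step 1: init_scope() sets count = 26.
Step 2: handler() uses nonlocal to modify count in init_scope's scope: count = 26 + 20 = 46.
Step 3: init_scope() returns the modified count = 46

The answer is 46.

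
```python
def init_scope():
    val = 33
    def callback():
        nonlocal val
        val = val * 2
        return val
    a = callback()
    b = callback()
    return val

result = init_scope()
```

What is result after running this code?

Step 1: val starts at 33.
Step 2: First callback(): val = 33 * 2 = 66.
Step 3: Second callback(): val = 66 * 2 = 132.
Step 4: result = 132

The answer is 132.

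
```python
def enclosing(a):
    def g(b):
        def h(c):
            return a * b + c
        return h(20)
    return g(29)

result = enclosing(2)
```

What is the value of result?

Step 1: a = 2, b = 29, c = 20.
Step 2: h() computes a * b + c = 2 * 29 + 20 = 78.
Step 3: result = 78

The answer is 78.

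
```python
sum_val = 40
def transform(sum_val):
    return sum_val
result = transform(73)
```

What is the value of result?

Step 1: Global sum_val = 40.
Step 2: transform(73) takes parameter sum_val = 73, which shadows the global.
Step 3: result = 73

The answer is 73.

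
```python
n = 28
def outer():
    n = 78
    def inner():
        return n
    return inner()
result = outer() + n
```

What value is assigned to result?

Step 1: Global n = 28. outer() shadows with n = 78.
Step 2: inner() returns enclosing n = 78. outer() = 78.
Step 3: result = 78 + global n (28) = 106

The answer is 106.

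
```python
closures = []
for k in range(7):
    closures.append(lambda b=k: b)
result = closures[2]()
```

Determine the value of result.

Step 1: Default argument b=k captures k's value at each iteration.
Step 2: closures[2] captured b = 2 when k was 2.
Step 3: result = 2

The answer is 2.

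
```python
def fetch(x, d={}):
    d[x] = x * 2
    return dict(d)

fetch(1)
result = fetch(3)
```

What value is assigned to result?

Step 1: Mutable default dict is shared across calls.
Step 2: First call adds 1: 2. Second call adds 3: 6.
Step 3: result = {1: 2, 3: 6}

The answer is {1: 2, 3: 6}.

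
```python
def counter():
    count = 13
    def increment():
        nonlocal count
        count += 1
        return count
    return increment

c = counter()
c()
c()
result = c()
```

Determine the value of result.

Step 1: counter() creates closure with count = 13.
Step 2: Each c() call increments count via nonlocal. After 3 calls: 13 + 3 = 16.
Step 3: result = 16

The answer is 16.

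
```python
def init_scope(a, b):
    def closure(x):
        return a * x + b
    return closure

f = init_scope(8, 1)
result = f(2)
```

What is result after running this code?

Step 1: init_scope(8, 1) captures a = 8, b = 1.
Step 2: f(2) computes 8 * 2 + 1 = 17.
Step 3: result = 17

The answer is 17.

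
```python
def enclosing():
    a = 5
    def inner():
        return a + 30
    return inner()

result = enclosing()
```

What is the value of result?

Step 1: enclosing() defines a = 5.
Step 2: inner() reads a = 5 from enclosing scope, returns 5 + 30 = 35.
Step 3: result = 35

The answer is 35.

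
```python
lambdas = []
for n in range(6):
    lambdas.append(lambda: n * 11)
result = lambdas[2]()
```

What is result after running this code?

Step 1: All lambdas reference the same variable n (late binding).
Step 2: After the loop, n = 5. Every lambda returns n * 11.
Step 3: lambdas[2]() = 5 * 11 = 55

The answer is 55.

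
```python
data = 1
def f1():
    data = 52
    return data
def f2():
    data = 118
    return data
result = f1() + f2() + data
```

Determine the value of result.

Step 1: Each function shadows global data with its own local.
Step 2: f1() returns 52, f2() returns 118.
Step 3: Global data = 1 is unchanged. result = 52 + 118 + 1 = 171

The answer is 171.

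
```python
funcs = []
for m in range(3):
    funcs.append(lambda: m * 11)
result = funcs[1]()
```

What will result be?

Step 1: All lambdas reference the same variable m (late binding).
Step 2: After the loop, m = 2. Every lambda returns m * 11.
Step 3: funcs[1]() = 2 * 11 = 22

The answer is 22.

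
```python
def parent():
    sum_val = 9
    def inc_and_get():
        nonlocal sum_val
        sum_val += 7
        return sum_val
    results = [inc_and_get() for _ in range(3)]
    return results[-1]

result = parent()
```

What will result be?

Step 1: sum_val = 9.
Step 2: Three calls to inc_and_get(), each adding 7.
Step 3: Last value = 9 + 7 * 3 = 30

The answer is 30.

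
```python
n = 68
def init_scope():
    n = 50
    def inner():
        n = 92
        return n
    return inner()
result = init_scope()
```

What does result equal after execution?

Step 1: Three scopes define n: global (68), init_scope (50), inner (92).
Step 2: inner() has its own local n = 92, which shadows both enclosing and global.
Step 3: result = 92 (local wins in LEGB)

The answer is 92.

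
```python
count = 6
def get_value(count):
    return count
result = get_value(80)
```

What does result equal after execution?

Step 1: Global count = 6.
Step 2: get_value(80) takes parameter count = 80, which shadows the global.
Step 3: result = 80

The answer is 80.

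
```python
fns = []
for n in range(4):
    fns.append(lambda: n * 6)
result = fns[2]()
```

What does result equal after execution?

Step 1: All lambdas reference the same variable n (late binding).
Step 2: After the loop, n = 3. Every lambda returns n * 6.
Step 3: fns[2]() = 3 * 6 = 18

The answer is 18.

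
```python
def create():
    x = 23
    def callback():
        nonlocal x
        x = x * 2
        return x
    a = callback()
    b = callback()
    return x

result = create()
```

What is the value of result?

Step 1: x starts at 23.
Step 2: First callback(): x = 23 * 2 = 46.
Step 3: Second callback(): x = 46 * 2 = 92.
Step 4: result = 92

The answer is 92.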